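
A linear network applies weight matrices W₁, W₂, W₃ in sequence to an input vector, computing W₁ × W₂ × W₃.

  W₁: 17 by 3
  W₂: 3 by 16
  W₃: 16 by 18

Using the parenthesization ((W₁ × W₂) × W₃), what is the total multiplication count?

(W₁ × W₂): 17×3 by 3×16 → 17×16, cost 17·3·16 = 816
((W₁ × W₂) × W₃): 17×16 by 16×18 → 17×18, cost 17·16·18 = 4896; cumulative 5712
Total: 5712 scalar multiplications.

5712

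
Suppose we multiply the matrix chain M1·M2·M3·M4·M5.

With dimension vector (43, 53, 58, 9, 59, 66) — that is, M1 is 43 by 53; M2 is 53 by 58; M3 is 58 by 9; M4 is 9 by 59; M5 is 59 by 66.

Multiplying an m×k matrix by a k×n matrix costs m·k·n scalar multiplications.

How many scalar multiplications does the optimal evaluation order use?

108765

Adjacent pairs: M1M2 = 43·53·58 = 132182; M2M3 = 53·58·9 = 27666; M3M4 = 58·9·59 = 30798; M4M5 = 9·59·66 = 35046.
Length 3: M1..M3: k=1: 0+27666+43·53·9=48177; k=2: 132182+0+43·58·9=154628 → min 48177 | M2..M4: k=2: 0+30798+53·58·59=212164; k=3: 27666+0+53·9·59=55809 → min 55809 | M3..M5: k=3: 0+35046+58·9·66=69498; k=4: 30798+0+58·59·66=256650 → min 69498.
Length 4: M1..M4: k=1: 0+55809+43·53·59=190270; k=2: 132182+30798+43·58·59=310126; k=3: 48177+0+43·9·59=71010 → min 71010 | M2..M5: k=2: 0+69498+53·58·66=272382; k=3: 27666+35046+53·9·66=94194; k=4: 55809+0+53·59·66=262191 → min 94194.
Length 5: M1..M5: k=1: 0+94194+43·53·66=244608; k=2: 132182+69498+43·58·66=366284; k=3: 48177+35046+43·9·66=108765; k=4: 71010+0+43·59·66=238452 → min 108765.
Optimal order: ((M1·(M2·M3))·(M4·M5)) with cost 108765.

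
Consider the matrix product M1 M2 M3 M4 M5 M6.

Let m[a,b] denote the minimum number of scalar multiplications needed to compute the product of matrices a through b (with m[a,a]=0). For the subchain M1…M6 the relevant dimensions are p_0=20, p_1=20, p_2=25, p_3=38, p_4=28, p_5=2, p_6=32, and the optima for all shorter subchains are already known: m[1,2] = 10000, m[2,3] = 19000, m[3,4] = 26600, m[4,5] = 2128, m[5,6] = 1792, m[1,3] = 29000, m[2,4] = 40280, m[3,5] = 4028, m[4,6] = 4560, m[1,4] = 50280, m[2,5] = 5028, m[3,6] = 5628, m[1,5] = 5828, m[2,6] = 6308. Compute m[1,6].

m[1,6] = min over k∈[1,5] of m[1,k]+m[k+1,6]+p_{0}·p_k·p_{6}.
k=1: 0 + 6308 + 20·20·32 = 19108; k=2: 10000 + 5628 + 20·25·32 = 31628; k=3: 29000 + 4560 + 20·38·32 = 57880; k=4: 50280 + 1792 + 20·28·32 = 69992; k=5: 5828 + 0 + 20·2·32 = 7108.
Minimum: 7108 at k=5.

7108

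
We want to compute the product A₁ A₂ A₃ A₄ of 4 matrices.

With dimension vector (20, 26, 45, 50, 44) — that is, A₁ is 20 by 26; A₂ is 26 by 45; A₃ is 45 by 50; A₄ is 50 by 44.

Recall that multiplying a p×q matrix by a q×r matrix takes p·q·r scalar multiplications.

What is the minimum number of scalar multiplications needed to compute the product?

Adjacent pairs: A₁A₂ = 20·26·45 = 23400; A₂A₃ = 26·45·50 = 58500; A₃A₄ = 45·50·44 = 99000.
Length 3: A₁..A₃: k=1: 0+58500+20·26·50=84500; k=2: 23400+0+20·45·50=68400 → min 68400 | A₂..A₄: k=2: 0+99000+26·45·44=150480; k=3: 58500+0+26·50·44=115700 → min 115700.
Length 4: A₁..A₄: k=1: 0+115700+20·26·44=138580; k=2: 23400+99000+20·45·44=162000; k=3: 68400+0+20·50·44=112400 → min 112400.
Optimal order: (((A₁ A₂) A₃) A₄) with cost 112400.

112400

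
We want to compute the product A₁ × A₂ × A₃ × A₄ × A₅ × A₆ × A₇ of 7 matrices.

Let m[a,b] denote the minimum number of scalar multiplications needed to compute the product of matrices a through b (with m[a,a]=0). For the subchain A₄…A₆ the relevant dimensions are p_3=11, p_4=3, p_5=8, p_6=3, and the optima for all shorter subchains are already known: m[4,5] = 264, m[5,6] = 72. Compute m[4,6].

m[4,6] = min over k∈[4,5] of m[4,k]+m[k+1,6]+p_{3}·p_k·p_{6}.
k=4: 0 + 72 + 11·3·3 = 171; k=5: 264 + 0 + 11·8·3 = 528.
Minimum: 171 at k=4.

171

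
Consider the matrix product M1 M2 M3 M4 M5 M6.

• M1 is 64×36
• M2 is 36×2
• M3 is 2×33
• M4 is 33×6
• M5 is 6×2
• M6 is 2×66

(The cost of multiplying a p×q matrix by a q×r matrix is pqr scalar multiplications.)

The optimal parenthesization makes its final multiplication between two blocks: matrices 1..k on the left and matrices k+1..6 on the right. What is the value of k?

Adjacent pairs: M1M2 = 64·36·2 = 4608; M2M3 = 36·2·33 = 2376; M3M4 = 2·33·6 = 396; M4M5 = 33·6·2 = 396; M5M6 = 6·2·66 = 792.
Length 3: M1..M3: k=1: 0+2376+64·36·33=78408; k=2: 4608+0+64·2·33=8832 → min 8832 | M2..M4: k=2: 0+396+36·2·6=828; k=3: 2376+0+36·33·6=9504 → min 828 | M3..M5: k=3: 0+396+2·33·2=528; k=4: 396+0+2·6·2=420 → min 420 | M4..M6: k=4: 0+792+33·6·66=13860; k=5: 396+0+33·2·66=4752 → min 4752.
Length 4: M1..M4: k=1: 0+828+64·36·6=14652; k=2: 4608+396+64·2·6=5772; k=3: 8832+0+64·33·6=21504 → min 5772 | M2..M5: k=2: 0+420+36·2·2=564; k=3: 2376+396+36·33·2=5148; k=4: 828+0+36·6·2=1260 → min 564 | M3..M6: k=3: 0+4752+2·33·66=9108; k=4: 396+792+2·6·66=1980; k=5: 420+0+2·2·66=684 → min 684.
Length 5: M1..M5: k=1: 0+564+64·36·2=5172; k=2: 4608+420+64·2·2=5284; k=3: 8832+396+64·33·2=13452; k=4: 5772+0+64·6·2=6540 → min 5172 | M2..M6: k=2: 0+684+36·2·66=5436; k=3: 2376+4752+36·33·66=85536; k=4: 828+792+36·6·66=15876; k=5: 564+0+36·2·66=5316 → min 5316.
Top-level splits: k=1: (M1..M1)·(M2..M6) → 0+5316+64·36·66 = 157380; k=2: (M1..M2)·(M3..M6) → 4608+684+64·2·66 = 13740; k=3: (M1..M3)·(M4..M6) → 8832+4752+64·33·66 = 152976; k=4: (M1..M4)·(M5..M6) → 5772+792+64·6·66 = 31908; k=5: (M1..M5)·(M6..M6) → 5172+0+64·2·66 = 13620.
Best split is after M5, i.e. k = 5.

5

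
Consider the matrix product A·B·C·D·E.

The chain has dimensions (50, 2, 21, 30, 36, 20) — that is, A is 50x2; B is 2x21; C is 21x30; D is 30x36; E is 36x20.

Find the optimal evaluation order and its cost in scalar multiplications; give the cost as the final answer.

Adjacent pairs: AB = 50·2·21 = 2100; BC = 2·21·30 = 1260; CD = 21·30·36 = 22680; DE = 30·36·20 = 21600.
Length 3: A..C: k=1: 0+1260+50·2·30=4260; k=2: 2100+0+50·21·30=33600 → min 4260 | B..D: k=2: 0+22680+2·21·36=24192; k=3: 1260+0+2·30·36=3420 → min 3420 | C..E: k=3: 0+21600+21·30·20=34200; k=4: 22680+0+21·36·20=37800 → min 34200.
Length 4: A..D: k=1: 0+3420+50·2·36=7020; k=2: 2100+22680+50·21·36=62580; k=3: 4260+0+50·30·36=58260 → min 7020 | B..E: k=2: 0+34200+2·21·20=35040; k=3: 1260+21600+2·30·20=24060; k=4: 3420+0+2·36·20=4860 → min 4860.
Length 5: A..E: k=1: 0+4860+50·2·20=6860; k=2: 2100+34200+50·21·20=57300; k=3: 4260+21600+50·30·20=55860; k=4: 7020+0+50·36·20=43020 → min 6860.
Optimal parenthesization: (A·(((B·C)·D)·E)) with cost 6860.

6860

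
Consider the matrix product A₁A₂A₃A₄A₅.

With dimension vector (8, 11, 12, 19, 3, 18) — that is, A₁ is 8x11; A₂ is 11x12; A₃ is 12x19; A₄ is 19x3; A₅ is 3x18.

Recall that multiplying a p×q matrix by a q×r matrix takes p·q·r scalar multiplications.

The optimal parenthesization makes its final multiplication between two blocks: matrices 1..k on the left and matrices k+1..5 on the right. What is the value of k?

Adjacent pairs: A₁A₂ = 8·11·12 = 1056; A₂A₃ = 11·12·19 = 2508; A₃A₄ = 12·19·3 = 684; A₄A₅ = 19·3·18 = 1026.
Length 3: A₁..A₃: k=1: 0+2508+8·11·19=4180; k=2: 1056+0+8·12·19=2880 → min 2880 | A₂..A₄: k=2: 0+684+11·12·3=1080; k=3: 2508+0+11·19·3=3135 → min 1080 | A₃..A₅: k=3: 0+1026+12·19·18=5130; k=4: 684+0+12·3·18=1332 → min 1332.
Length 4: A₁..A₄: k=1: 0+1080+8·11·3=1344; k=2: 1056+684+8·12·3=2028; k=3: 2880+0+8·19·3=3336 → min 1344 | A₂..A₅: k=2: 0+1332+11·12·18=3708; k=3: 2508+1026+11·19·18=7296; k=4: 1080+0+11·3·18=1674 → min 1674.
Top-level splits: k=1: (A₁..A₁)·(A₂..A₅) → 0+1674+8·11·18 = 3258; k=2: (A₁..A₂)·(A₃..A₅) → 1056+1332+8·12·18 = 4116; k=3: (A₁..A₃)·(A₄..A₅) → 2880+1026+8·19·18 = 6642; k=4: (A₁..A₄)·(A₅..A₅) → 1344+0+8·3·18 = 1776.
Best split is after A₄, i.e. k = 4.

4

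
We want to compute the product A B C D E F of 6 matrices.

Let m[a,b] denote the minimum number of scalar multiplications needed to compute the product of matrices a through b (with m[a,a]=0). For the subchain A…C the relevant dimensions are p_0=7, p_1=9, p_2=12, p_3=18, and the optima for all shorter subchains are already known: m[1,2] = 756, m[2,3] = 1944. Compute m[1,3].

m[1,3] = min over k∈[1,2] of m[1,k]+m[k+1,3]+p_{0}·p_k·p_{3}.
k=1: 0 + 1944 + 7·9·18 = 3078; k=2: 756 + 0 + 7·12·18 = 2268.
Minimum: 2268 at k=2.

2268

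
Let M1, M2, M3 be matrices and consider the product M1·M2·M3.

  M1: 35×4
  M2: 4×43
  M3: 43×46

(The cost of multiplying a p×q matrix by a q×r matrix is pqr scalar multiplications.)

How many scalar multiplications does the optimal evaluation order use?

Order (M1·(M2·M3)): (M2·M3): 4×43 by 43×46 → 4×46, cost 4·43·46 = 7912; (M1·(M2·M3)): 35×4 by 4×46 → 35×46, cost 35·4·46 = 6440; cumulative 14352. Total 14352.
Order ((M1·M2)·M3): (M1·M2): 35×4 by 4×43 → 35×43, cost 35·4·43 = 6020; ((M1·M2)·M3): 35×43 by 43×46 → 35×46, cost 35·43·46 = 69230; cumulative 75250. Total 75250.
Minimum: 14352.

14352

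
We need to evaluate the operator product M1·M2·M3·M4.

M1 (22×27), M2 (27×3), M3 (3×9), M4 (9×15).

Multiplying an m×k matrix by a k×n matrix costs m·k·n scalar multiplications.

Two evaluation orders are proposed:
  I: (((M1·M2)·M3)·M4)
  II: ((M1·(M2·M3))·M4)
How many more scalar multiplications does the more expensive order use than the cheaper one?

Order I = (((M1·M2)·M3)·M4): (M1·M2): 22×27 by 27×3 → 22×3, cost 22·27·3 = 1782; ((M1·M2)·M3): 22×3 by 3×9 → 22×9, cost 22·3·9 = 594; cumulative 2376; (((M1·M2)·M3)·M4): 22×9 by 9×15 → 22×15, cost 22·9·15 = 2970; cumulative 5346. Total 5346.
Order II = ((M1·(M2·M3))·M4): (M2·M3): 27×3 by 3×9 → 27×9, cost 27·3·9 = 729; (M1·(M2·M3)): 22×27 by 27×9 → 22×9, cost 22·27·9 = 5346; cumulative 6075; ((M1·(M2·M3))·M4): 22×9 by 9×15 → 22×15, cost 22·9·15 = 2970; cumulative 9045. Total 9045.
Difference: |5346 − 9045| = 3699.

3699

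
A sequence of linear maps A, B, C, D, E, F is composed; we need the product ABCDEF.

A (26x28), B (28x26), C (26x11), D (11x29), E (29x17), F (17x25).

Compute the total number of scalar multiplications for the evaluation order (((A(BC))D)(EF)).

55485

(BC): 28×26 by 26×11 → 28×11, cost 28·26·11 = 8008
(A(BC)): 26×28 by 28×11 → 26×11, cost 26·28·11 = 8008; cumulative 16016
((A(BC))D): 26×11 by 11×29 → 26×29, cost 26·11·29 = 8294; cumulative 24310
(EF): 29×17 by 17×25 → 29×25, cost 29·17·25 = 12325
(((A(BC))D)(EF)): 26×29 by 29×25 → 26×25, cost 26·29·25 = 18850; cumulative 55485
Total: 55485 scalar multiplications.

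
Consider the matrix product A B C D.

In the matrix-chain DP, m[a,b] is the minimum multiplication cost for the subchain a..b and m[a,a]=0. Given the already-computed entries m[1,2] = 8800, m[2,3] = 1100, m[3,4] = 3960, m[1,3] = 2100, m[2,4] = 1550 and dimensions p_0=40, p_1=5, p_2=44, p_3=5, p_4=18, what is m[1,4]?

5150

m[1,4] = min over k∈[1,3] of m[1,k]+m[k+1,4]+p_{0}·p_k·p_{4}.
k=1: 0 + 1550 + 40·5·18 = 5150; k=2: 8800 + 3960 + 40·44·18 = 44440; k=3: 2100 + 0 + 40·5·18 = 5700.
Minimum: 5150 at k=1.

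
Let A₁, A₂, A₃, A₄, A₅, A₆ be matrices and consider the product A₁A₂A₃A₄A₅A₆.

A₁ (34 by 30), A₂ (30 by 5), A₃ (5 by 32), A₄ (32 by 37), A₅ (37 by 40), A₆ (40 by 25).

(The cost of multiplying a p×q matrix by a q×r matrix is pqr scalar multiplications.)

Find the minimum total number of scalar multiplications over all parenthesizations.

Adjacent pairs: A₁A₂ = 34·30·5 = 5100; A₂A₃ = 30·5·32 = 4800; A₃A₄ = 5·32·37 = 5920; A₄A₅ = 32·37·40 = 47360; A₅A₆ = 37·40·25 = 37000.
Length 3: A₁..A₃: k=1: 0+4800+34·30·32=37440; k=2: 5100+0+34·5·32=10540 → min 10540 | A₂..A₄: k=2: 0+5920+30·5·37=11470; k=3: 4800+0+30·32·37=40320 → min 11470 | A₃..A₅: k=3: 0+47360+5·32·40=53760; k=4: 5920+0+5·37·40=13320 → min 13320 | A₄..A₆: k=4: 0+37000+32·37·25=66600; k=5: 47360+0+32·40·25=79360 → min 66600.
Length 4: A₁..A₄: k=1: 0+11470+34·30·37=49210; k=2: 5100+5920+34·5·37=17310; k=3: 10540+0+34·32·37=50796 → min 17310 | A₂..A₅: k=2: 0+13320+30·5·40=19320; k=3: 4800+47360+30·32·40=90560; k=4: 11470+0+30·37·40=55870 → min 19320 | A₃..A₆: k=3: 0+66600+5·32·25=70600; k=4: 5920+37000+5·37·25=47545; k=5: 13320+0+5·40·25=18320 → min 18320.
Length 5: A₁..A₅: k=1: 0+19320+34·30·40=60120; k=2: 5100+13320+34·5·40=25220; k=3: 10540+47360+34·32·40=101420; k=4: 17310+0+34·37·40=67630 → min 25220 | A₂..A₆: k=2: 0+18320+30·5·25=22070; k=3: 4800+66600+30·32·25=95400; k=4: 11470+37000+30·37·25=76220; k=5: 19320+0+30·40·25=49320 → min 22070.
Length 6: A₁..A₆: k=1: 0+22070+34·30·25=47570; k=2: 5100+18320+34·5·25=27670; k=3: 10540+66600+34·32·25=104340; k=4: 17310+37000+34·37·25=85760; k=5: 25220+0+34·40·25=59220 → min 27670.
Optimal order: ((A₁A₂)(((A₃A₄)A₅)A₆)) with cost 27670.

27670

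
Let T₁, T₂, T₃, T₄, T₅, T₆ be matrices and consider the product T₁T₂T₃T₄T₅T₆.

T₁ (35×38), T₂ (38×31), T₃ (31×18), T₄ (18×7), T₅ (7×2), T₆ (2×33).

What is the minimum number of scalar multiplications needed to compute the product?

Adjacent pairs: T₁T₂ = 35·38·31 = 41230; T₂T₃ = 38·31·18 = 21204; T₃T₄ = 31·18·7 = 3906; T₄T₅ = 18·7·2 = 252; T₅T₆ = 7·2·33 = 462.
Length 3: T₁..T₃: k=1: 0+21204+35·38·18=45144; k=2: 41230+0+35·31·18=60760 → min 45144 | T₂..T₄: k=2: 0+3906+38·31·7=12152; k=3: 21204+0+38·18·7=25992 → min 12152 | T₃..T₅: k=3: 0+252+31·18·2=1368; k=4: 3906+0+31·7·2=4340 → min 1368 | T₄..T₆: k=4: 0+462+18·7·33=4620; k=5: 252+0+18·2·33=1440 → min 1440.
Length 4: T₁..T₄: k=1: 0+12152+35·38·7=21462; k=2: 41230+3906+35·31·7=52731; k=3: 45144+0+35·18·7=49554 → min 21462 | T₂..T₅: k=2: 0+1368+38·31·2=3724; k=3: 21204+252+38·18·2=22824; k=4: 12152+0+38·7·2=12684 → min 3724 | T₃..T₆: k=3: 0+1440+31·18·33=19854; k=4: 3906+462+31·7·33=11529; k=5: 1368+0+31·2·33=3414 → min 3414.
Length 5: T₁..T₅: k=1: 0+3724+35·38·2=6384; k=2: 41230+1368+35·31·2=44768; k=3: 45144+252+35·18·2=46656; k=4: 21462+0+35·7·2=21952 → min 6384 | T₂..T₆: k=2: 0+3414+38·31·33=42288; k=3: 21204+1440+38·18·33=45216; k=4: 12152+462+38·7·33=21392; k=5: 3724+0+38·2·33=6232 → min 6232.
Length 6: T₁..T₆: k=1: 0+6232+35·38·33=50122; k=2: 41230+3414+35·31·33=80449; k=3: 45144+1440+35·18·33=67374; k=4: 21462+462+35·7·33=30009; k=5: 6384+0+35·2·33=8694 → min 8694.
Optimal order: ((T₁(T₂(T₃(T₄T₅))))T₆) with cost 8694.

8694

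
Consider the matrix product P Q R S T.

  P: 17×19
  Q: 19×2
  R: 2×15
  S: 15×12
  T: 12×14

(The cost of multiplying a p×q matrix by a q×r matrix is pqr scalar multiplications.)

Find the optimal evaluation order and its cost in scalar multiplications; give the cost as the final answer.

Adjacent pairs: PQ = 17·19·2 = 646; QR = 19·2·15 = 570; RS = 2·15·12 = 360; ST = 15·12·14 = 2520.
Length 3: P..R: k=1: 0+570+17·19·15=5415; k=2: 646+0+17·2·15=1156 → min 1156 | Q..S: k=2: 0+360+19·2·12=816; k=3: 570+0+19·15·12=3990 → min 816 | R..T: k=3: 0+2520+2·15·14=2940; k=4: 360+0+2·12·14=696 → min 696.
Length 4: P..S: k=1: 0+816+17·19·12=4692; k=2: 646+360+17·2·12=1414; k=3: 1156+0+17·15·12=4216 → min 1414 | Q..T: k=2: 0+696+19·2·14=1228; k=3: 570+2520+19·15·14=7080; k=4: 816+0+19·12·14=4008 → min 1228.
Length 5: P..T: k=1: 0+1228+17·19·14=5750; k=2: 646+696+17·2·14=1818; k=3: 1156+2520+17·15·14=7246; k=4: 1414+0+17·12·14=4270 → min 1818.
Optimal parenthesization: ((P Q) ((R S) T)) with cost 1818.

1818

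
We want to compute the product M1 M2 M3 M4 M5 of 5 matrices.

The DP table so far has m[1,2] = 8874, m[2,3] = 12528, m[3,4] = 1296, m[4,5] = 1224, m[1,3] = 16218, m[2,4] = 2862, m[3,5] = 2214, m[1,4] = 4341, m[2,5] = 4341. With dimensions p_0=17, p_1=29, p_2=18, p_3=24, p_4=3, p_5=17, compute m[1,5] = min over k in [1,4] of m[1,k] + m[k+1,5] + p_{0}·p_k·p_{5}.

5208

m[1,5] = min over k∈[1,4] of m[1,k]+m[k+1,5]+p_{0}·p_k·p_{5}.
k=1: 0 + 4341 + 17·29·17 = 12722; k=2: 8874 + 2214 + 17·18·17 = 16290; k=3: 16218 + 1224 + 17·24·17 = 24378; k=4: 4341 + 0 + 17·3·17 = 5208.
Minimum: 5208 at k=4.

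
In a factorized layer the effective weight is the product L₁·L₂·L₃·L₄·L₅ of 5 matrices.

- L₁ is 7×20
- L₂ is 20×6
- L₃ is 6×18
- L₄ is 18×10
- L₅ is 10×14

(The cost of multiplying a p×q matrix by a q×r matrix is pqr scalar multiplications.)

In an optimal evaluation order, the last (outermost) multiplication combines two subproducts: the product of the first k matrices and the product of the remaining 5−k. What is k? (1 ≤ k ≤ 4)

Adjacent pairs: L₁L₂ = 7·20·6 = 840; L₂L₃ = 20·6·18 = 2160; L₃L₄ = 6·18·10 = 1080; L₄L₅ = 18·10·14 = 2520.
Length 3: L₁..L₃: k=1: 0+2160+7·20·18=4680; k=2: 840+0+7·6·18=1596 → min 1596 | L₂..L₄: k=2: 0+1080+20·6·10=2280; k=3: 2160+0+20·18·10=5760 → min 2280 | L₃..L₅: k=3: 0+2520+6·18·14=4032; k=4: 1080+0+6·10·14=1920 → min 1920.
Length 4: L₁..L₄: k=1: 0+2280+7·20·10=3680; k=2: 840+1080+7·6·10=2340; k=3: 1596+0+7·18·10=2856 → min 2340 | L₂..L₅: k=2: 0+1920+20·6·14=3600; k=3: 2160+2520+20·18·14=9720; k=4: 2280+0+20·10·14=5080 → min 3600.
Top-level splits: k=1: (L₁..L₁)·(L₂..L₅) → 0+3600+7·20·14 = 5560; k=2: (L₁..L₂)·(L₃..L₅) → 840+1920+7·6·14 = 3348; k=3: (L₁..L₃)·(L₄..L₅) → 1596+2520+7·18·14 = 5880; k=4: (L₁..L₄)·(L₅..L₅) → 2340+0+7·10·14 = 3320.
Best split is after L₄, i.e. k = 4.

4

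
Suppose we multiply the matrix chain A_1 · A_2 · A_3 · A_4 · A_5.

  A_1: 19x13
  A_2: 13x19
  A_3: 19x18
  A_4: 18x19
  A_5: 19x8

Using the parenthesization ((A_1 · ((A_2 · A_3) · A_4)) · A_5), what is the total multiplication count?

16473

(A_2 · A_3): 13×19 by 19×18 → 13×18, cost 13·19·18 = 4446
((A_2 · A_3) · A_4): 13×18 by 18×19 → 13×19, cost 13·18·19 = 4446; cumulative 8892
(A_1 · ((A_2 · A_3) · A_4)): 19×13 by 13×19 → 19×19, cost 19·13·19 = 4693; cumulative 13585
((A_1 · ((A_2 · A_3) · A_4)) · A_5): 19×19 by 19×8 → 19×8, cost 19·19·8 = 2888; cumulative 16473
Total: 16473 scalar multiplications.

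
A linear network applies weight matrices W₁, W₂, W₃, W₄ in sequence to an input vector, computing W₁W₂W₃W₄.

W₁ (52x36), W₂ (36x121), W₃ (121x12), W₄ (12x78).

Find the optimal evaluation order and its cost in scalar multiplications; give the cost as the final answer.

Adjacent pairs: W₁W₂ = 52·36·121 = 226512; W₂W₃ = 36·121·12 = 52272; W₃W₄ = 121·12·78 = 113256.
Length 3: W₁..W₃: k=1: 0+52272+52·36·12=74736; k=2: 226512+0+52·121·12=302016 → min 74736 | W₂..W₄: k=2: 0+113256+36·121·78=453024; k=3: 52272+0+36·12·78=85968 → min 85968.
Length 4: W₁..W₄: k=1: 0+85968+52·36·78=231984; k=2: 226512+113256+52·121·78=830544; k=3: 74736+0+52·12·78=123408 → min 123408.
Optimal parenthesization: ((W₁(W₂W₃))W₄) with cost 123408.

123408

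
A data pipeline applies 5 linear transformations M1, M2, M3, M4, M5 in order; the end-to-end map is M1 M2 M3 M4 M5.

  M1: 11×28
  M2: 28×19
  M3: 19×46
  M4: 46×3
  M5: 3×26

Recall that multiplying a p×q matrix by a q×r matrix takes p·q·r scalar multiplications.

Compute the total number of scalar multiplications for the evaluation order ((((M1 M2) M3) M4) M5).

17842

(M1 M2): 11×28 by 28×19 → 11×19, cost 11·28·19 = 5852
((M1 M2) M3): 11×19 by 19×46 → 11×46, cost 11·19·46 = 9614; cumulative 15466
(((M1 M2) M3) M4): 11×46 by 46×3 → 11×3, cost 11·46·3 = 1518; cumulative 16984
((((M1 M2) M3) M4) M5): 11×3 by 3×26 → 11×26, cost 11·3·26 = 858; cumulative 17842
Total: 17842 scalar multiplications.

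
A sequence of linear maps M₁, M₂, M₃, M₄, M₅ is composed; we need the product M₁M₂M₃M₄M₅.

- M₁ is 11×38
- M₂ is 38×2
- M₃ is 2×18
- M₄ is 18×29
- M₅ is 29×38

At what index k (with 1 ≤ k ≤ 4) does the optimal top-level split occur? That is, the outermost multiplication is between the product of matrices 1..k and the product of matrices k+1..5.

Adjacent pairs: M₁M₂ = 11·38·2 = 836; M₂M₃ = 38·2·18 = 1368; M₃M₄ = 2·18·29 = 1044; M₄M₅ = 18·29·38 = 19836.
Length 3: M₁..M₃: k=1: 0+1368+11·38·18=8892; k=2: 836+0+11·2·18=1232 → min 1232 | M₂..M₄: k=2: 0+1044+38·2·29=3248; k=3: 1368+0+38·18·29=21204 → min 3248 | M₃..M₅: k=3: 0+19836+2·18·38=21204; k=4: 1044+0+2·29·38=3248 → min 3248.
Length 4: M₁..M₄: k=1: 0+3248+11·38·29=15370; k=2: 836+1044+11·2·29=2518; k=3: 1232+0+11·18·29=6974 → min 2518 | M₂..M₅: k=2: 0+3248+38·2·38=6136; k=3: 1368+19836+38·18·38=47196; k=4: 3248+0+38·29·38=45124 → min 6136.
Top-level splits: k=1: (M₁..M₁)·(M₂..M₅) → 0+6136+11·38·38 = 22020; k=2: (M₁..M₂)·(M₃..M₅) → 836+3248+11·2·38 = 4920; k=3: (M₁..M₃)·(M₄..M₅) → 1232+19836+11·18·38 = 28592; k=4: (M₁..M₄)·(M₅..M₅) → 2518+0+11·29·38 = 14640.
Best split is after M₂, i.e. k = 2.

2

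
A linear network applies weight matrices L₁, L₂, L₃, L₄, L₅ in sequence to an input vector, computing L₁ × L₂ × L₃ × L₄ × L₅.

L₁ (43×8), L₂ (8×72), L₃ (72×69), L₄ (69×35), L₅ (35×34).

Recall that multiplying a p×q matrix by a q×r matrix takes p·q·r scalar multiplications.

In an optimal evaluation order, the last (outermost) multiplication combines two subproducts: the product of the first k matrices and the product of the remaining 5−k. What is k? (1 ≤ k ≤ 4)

1

Adjacent pairs: L₁L₂ = 43·8·72 = 24768; L₂L₃ = 8·72·69 = 39744; L₃L₄ = 72·69·35 = 173880; L₄L₅ = 69·35·34 = 82110.
Length 3: L₁..L₃: k=1: 0+39744+43·8·69=63480; k=2: 24768+0+43·72·69=238392 → min 63480 | L₂..L₄: k=2: 0+173880+8·72·35=194040; k=3: 39744+0+8·69·35=59064 → min 59064 | L₃..L₅: k=3: 0+82110+72·69·34=251022; k=4: 173880+0+72·35·34=259560 → min 251022.
Length 4: L₁..L₄: k=1: 0+59064+43·8·35=71104; k=2: 24768+173880+43·72·35=307008; k=3: 63480+0+43·69·35=167325 → min 71104 | L₂..L₅: k=2: 0+251022+8·72·34=270606; k=3: 39744+82110+8·69·34=140622; k=4: 59064+0+8·35·34=68584 → min 68584.
Top-level splits: k=1: (L₁..L₁)·(L₂..L₅) → 0+68584+43·8·34 = 80280; k=2: (L₁..L₂)·(L₃..L₅) → 24768+251022+43·72·34 = 381054; k=3: (L₁..L₃)·(L₄..L₅) → 63480+82110+43·69·34 = 246468; k=4: (L₁..L₄)·(L₅..L₅) → 71104+0+43·35·34 = 122274.
Best split is after L₁, i.e. k = 1.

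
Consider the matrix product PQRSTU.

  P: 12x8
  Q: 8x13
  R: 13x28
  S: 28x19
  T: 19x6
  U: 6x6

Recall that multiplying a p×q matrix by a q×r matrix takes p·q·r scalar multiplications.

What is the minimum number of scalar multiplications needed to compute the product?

Adjacent pairs: PQ = 12·8·13 = 1248; QR = 8·13·28 = 2912; RS = 13·28·19 = 6916; ST = 28·19·6 = 3192; TU = 19·6·6 = 684.
Length 3: P..R: k=1: 0+2912+12·8·28=5600; k=2: 1248+0+12·13·28=5616 → min 5600 | Q..S: k=2: 0+6916+8·13·19=8892; k=3: 2912+0+8·28·19=7168 → min 7168 | R..T: k=3: 0+3192+13·28·6=5376; k=4: 6916+0+13·19·6=8398 → min 5376 | S..U: k=4: 0+684+28·19·6=3876; k=5: 3192+0+28·6·6=4200 → min 3876.
Length 4: P..S: k=1: 0+7168+12·8·19=8992; k=2: 1248+6916+12·13·19=11128; k=3: 5600+0+12·28·19=11984 → min 8992 | Q..T: k=2: 0+5376+8·13·6=6000; k=3: 2912+3192+8·28·6=7448; k=4: 7168+0+8·19·6=8080 → min 6000 | R..U: k=3: 0+3876+13·28·6=6060; k=4: 6916+684+13·19·6=9082; k=5: 5376+0+13·6·6=5844 → min 5844.
Length 5: P..T: k=1: 0+6000+12·8·6=6576; k=2: 1248+5376+12·13·6=7560; k=3: 5600+3192+12·28·6=10808; k=4: 8992+0+12·19·6=10360 → min 6576 | Q..U: k=2: 0+5844+8·13·6=6468; k=3: 2912+3876+8·28·6=8132; k=4: 7168+684+8·19·6=8764; k=5: 6000+0+8·6·6=6288 → min 6288.
Length 6: P..U: k=1: 0+6288+12·8·6=6864; k=2: 1248+5844+12·13·6=8028; k=3: 5600+3876+12·28·6=11492; k=4: 8992+684+12·19·6=11044; k=5: 6576+0+12·6·6=7008 → min 6864.
Optimal order: (P((Q(R(ST)))U)) with cost 6864.

6864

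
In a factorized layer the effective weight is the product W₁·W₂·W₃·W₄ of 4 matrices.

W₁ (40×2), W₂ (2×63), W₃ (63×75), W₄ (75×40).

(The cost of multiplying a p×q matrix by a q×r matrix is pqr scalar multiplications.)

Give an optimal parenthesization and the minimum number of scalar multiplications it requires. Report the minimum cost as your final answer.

18650

Adjacent pairs: W₁W₂ = 40·2·63 = 5040; W₂W₃ = 2·63·75 = 9450; W₃W₄ = 63·75·40 = 189000.
Length 3: W₁..W₃: k=1: 0+9450+40·2·75=15450; k=2: 5040+0+40·63·75=194040 → min 15450 | W₂..W₄: k=2: 0+189000+2·63·40=194040; k=3: 9450+0+2·75·40=15450 → min 15450.
Length 4: W₁..W₄: k=1: 0+15450+40·2·40=18650; k=2: 5040+189000+40·63·40=294840; k=3: 15450+0+40·75·40=135450 → min 18650.
Optimal parenthesization: (W₁·((W₂·W₃)·W₄)) with cost 18650.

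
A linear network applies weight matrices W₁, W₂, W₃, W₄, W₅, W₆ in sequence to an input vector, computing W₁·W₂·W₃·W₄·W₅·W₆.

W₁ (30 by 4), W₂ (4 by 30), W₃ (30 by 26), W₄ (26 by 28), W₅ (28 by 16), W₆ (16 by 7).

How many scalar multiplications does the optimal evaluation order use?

Adjacent pairs: W₁W₂ = 30·4·30 = 3600; W₂W₃ = 4·30·26 = 3120; W₃W₄ = 30·26·28 = 21840; W₄W₅ = 26·28·16 = 11648; W₅W₆ = 28·16·7 = 3136.
Length 3: W₁..W₃: k=1: 0+3120+30·4·26=6240; k=2: 3600+0+30·30·26=27000 → min 6240 | W₂..W₄: k=2: 0+21840+4·30·28=25200; k=3: 3120+0+4·26·28=6032 → min 6032 | W₃..W₅: k=3: 0+11648+30·26·16=24128; k=4: 21840+0+30·28·16=35280 → min 24128 | W₄..W₆: k=4: 0+3136+26·28·7=8232; k=5: 11648+0+26·16·7=14560 → min 8232.
Length 4: W₁..W₄: k=1: 0+6032+30·4·28=9392; k=2: 3600+21840+30·30·28=50640; k=3: 6240+0+30·26·28=28080 → min 9392 | W₂..W₅: k=2: 0+24128+4·30·16=26048; k=3: 3120+11648+4·26·16=16432; k=4: 6032+0+4·28·16=7824 → min 7824 | W₃..W₆: k=3: 0+8232+30·26·7=13692; k=4: 21840+3136+30·28·7=30856; k=5: 24128+0+30·16·7=27488 → min 13692.
Length 5: W₁..W₅: k=1: 0+7824+30·4·16=9744; k=2: 3600+24128+30·30·16=42128; k=3: 6240+11648+30·26·16=30368; k=4: 9392+0+30·28·16=22832 → min 9744 | W₂..W₆: k=2: 0+13692+4·30·7=14532; k=3: 3120+8232+4·26·7=12080; k=4: 6032+3136+4·28·7=9952; k=5: 7824+0+4·16·7=8272 → min 8272.
Length 6: W₁..W₆: k=1: 0+8272+30·4·7=9112; k=2: 3600+13692+30·30·7=23592; k=3: 6240+8232+30·26·7=19932; k=4: 9392+3136+30·28·7=18408; k=5: 9744+0+30·16·7=13104 → min 9112.
Optimal order: (W₁·((((W₂·W₃)·W₄)·W₅)·W₆)) with cost 9112.

9112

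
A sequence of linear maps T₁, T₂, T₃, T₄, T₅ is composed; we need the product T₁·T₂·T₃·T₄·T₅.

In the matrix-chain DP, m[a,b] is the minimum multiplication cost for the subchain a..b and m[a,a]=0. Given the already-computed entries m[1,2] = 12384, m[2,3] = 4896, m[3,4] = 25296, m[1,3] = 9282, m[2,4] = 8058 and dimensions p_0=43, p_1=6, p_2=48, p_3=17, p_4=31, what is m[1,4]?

m[1,4] = min over k∈[1,3] of m[1,k]+m[k+1,4]+p_{0}·p_k·p_{4}.
k=1: 0 + 8058 + 43·6·31 = 16056; k=2: 12384 + 25296 + 43·48·31 = 101664; k=3: 9282 + 0 + 43·17·31 = 31943.
Minimum: 16056 at k=1.

16056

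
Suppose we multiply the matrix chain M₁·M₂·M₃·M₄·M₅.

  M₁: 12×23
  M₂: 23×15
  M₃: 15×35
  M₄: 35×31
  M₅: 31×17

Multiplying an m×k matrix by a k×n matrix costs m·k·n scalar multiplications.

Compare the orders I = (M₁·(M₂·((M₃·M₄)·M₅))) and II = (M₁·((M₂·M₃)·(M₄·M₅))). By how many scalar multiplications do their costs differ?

Order I = (M₁·(M₂·((M₃·M₄)·M₅))): (M₃·M₄): 15×35 by 35×31 → 15×31, cost 15·35·31 = 16275; ((M₃·M₄)·M₅): 15×31 by 31×17 → 15×17, cost 15·31·17 = 7905; cumulative 24180; (M₂·((M₃·M₄)·M₅)): 23×15 by 15×17 → 23×17, cost 23·15·17 = 5865; cumulative 30045; (M₁·(M₂·((M₃·M₄)·M₅))): 12×23 by 23×17 → 12×17, cost 12·23·17 = 4692; cumulative 34737. Total 34737.
Order II = (M₁·((M₂·M₃)·(M₄·M₅))): (M₂·M₃): 23×15 by 15×35 → 23×35, cost 23·15·35 = 12075; (M₄·M₅): 35×31 by 31×17 → 35×17, cost 35·31·17 = 18445; ((M₂·M₃)·(M₄·M₅)): 23×35 by 35×17 → 23×17, cost 23·35·17 = 13685; cumulative 44205; (M₁·((M₂·M₃)·(M₄·M₅))): 12×23 by 23×17 → 12×17, cost 12·23·17 = 4692; cumulative 48897. Total 48897.
Difference: |34737 − 48897| = 14160.

14160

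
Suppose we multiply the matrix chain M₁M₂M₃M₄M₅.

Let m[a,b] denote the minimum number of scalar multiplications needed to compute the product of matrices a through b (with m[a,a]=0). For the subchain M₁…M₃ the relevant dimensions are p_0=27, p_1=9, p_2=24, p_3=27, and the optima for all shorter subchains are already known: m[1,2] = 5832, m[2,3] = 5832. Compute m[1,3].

12393

m[1,3] = min over k∈[1,2] of m[1,k]+m[k+1,3]+p_{0}·p_k·p_{3}.
k=1: 0 + 5832 + 27·9·27 = 12393; k=2: 5832 + 0 + 27·24·27 = 23328.
Minimum: 12393 at k=1.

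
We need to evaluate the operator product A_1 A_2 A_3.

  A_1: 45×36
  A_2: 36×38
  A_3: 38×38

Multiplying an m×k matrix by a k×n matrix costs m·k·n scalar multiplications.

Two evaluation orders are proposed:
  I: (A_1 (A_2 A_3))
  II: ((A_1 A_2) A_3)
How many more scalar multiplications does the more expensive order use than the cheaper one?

Order I = (A_1 (A_2 A_3)): (A_2 A_3): 36×38 by 38×38 → 36×38, cost 36·38·38 = 51984; (A_1 (A_2 A_3)): 45×36 by 36×38 → 45×38, cost 45·36·38 = 61560; cumulative 113544. Total 113544.
Order II = ((A_1 A_2) A_3): (A_1 A_2): 45×36 by 36×38 → 45×38, cost 45·36·38 = 61560; ((A_1 A_2) A_3): 45×38 by 38×38 → 45×38, cost 45·38·38 = 64980; cumulative 126540. Total 126540.
Difference: |113544 − 126540| = 12996.

12996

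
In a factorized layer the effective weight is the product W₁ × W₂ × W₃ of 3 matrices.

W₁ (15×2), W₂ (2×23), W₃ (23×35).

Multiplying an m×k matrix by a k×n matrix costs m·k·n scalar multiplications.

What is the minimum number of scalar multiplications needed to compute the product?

Order (W₁ × (W₂ × W₃)): (W₂ × W₃): 2×23 by 23×35 → 2×35, cost 2·23·35 = 1610; (W₁ × (W₂ × W₃)): 15×2 by 2×35 → 15×35, cost 15·2·35 = 1050; cumulative 2660. Total 2660.
Order ((W₁ × W₂) × W₃): (W₁ × W₂): 15×2 by 2×23 → 15×23, cost 15·2·23 = 690; ((W₁ × W₂) × W₃): 15×23 by 23×35 → 15×35, cost 15·23·35 = 12075; cumulative 12765. Total 12765.
Minimum: 2660.

2660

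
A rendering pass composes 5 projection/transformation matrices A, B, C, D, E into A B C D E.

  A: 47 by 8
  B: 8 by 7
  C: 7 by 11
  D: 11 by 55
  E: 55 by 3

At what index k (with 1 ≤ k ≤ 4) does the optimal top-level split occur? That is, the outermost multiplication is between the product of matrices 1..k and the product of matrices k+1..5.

Adjacent pairs: AB = 47·8·7 = 2632; BC = 8·7·11 = 616; CD = 7·11·55 = 4235; DE = 11·55·3 = 1815.
Length 3: A..C: k=1: 0+616+47·8·11=4752; k=2: 2632+0+47·7·11=6251 → min 4752 | B..D: k=2: 0+4235+8·7·55=7315; k=3: 616+0+8·11·55=5456 → min 5456 | C..E: k=3: 0+1815+7·11·3=2046; k=4: 4235+0+7·55·3=5390 → min 2046.
Length 4: A..D: k=1: 0+5456+47·8·55=26136; k=2: 2632+4235+47·7·55=24962; k=3: 4752+0+47·11·55=33187 → min 24962 | B..E: k=2: 0+2046+8·7·3=2214; k=3: 616+1815+8·11·3=2695; k=4: 5456+0+8·55·3=6776 → min 2214.
Top-level splits: k=1: (A..A)·(B..E) → 0+2214+47·8·3 = 3342; k=2: (A..B)·(C..E) → 2632+2046+47·7·3 = 5665; k=3: (A..C)·(D..E) → 4752+1815+47·11·3 = 8118; k=4: (A..D)·(E..E) → 24962+0+47·55·3 = 32717.
Best split is after A, i.e. k = 1.

1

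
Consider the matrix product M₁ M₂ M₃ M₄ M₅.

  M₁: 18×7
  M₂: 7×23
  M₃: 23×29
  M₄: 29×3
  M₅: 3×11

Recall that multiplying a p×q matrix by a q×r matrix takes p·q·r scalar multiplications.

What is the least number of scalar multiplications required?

3456

Adjacent pairs: M₁M₂ = 18·7·23 = 2898; M₂M₃ = 7·23·29 = 4669; M₃M₄ = 23·29·3 = 2001; M₄M₅ = 29·3·11 = 957.
Length 3: M₁..M₃: k=1: 0+4669+18·7·29=8323; k=2: 2898+0+18·23·29=14904 → min 8323 | M₂..M₄: k=2: 0+2001+7·23·3=2484; k=3: 4669+0+7·29·3=5278 → min 2484 | M₃..M₅: k=3: 0+957+23·29·11=8294; k=4: 2001+0+23·3·11=2760 → min 2760.
Length 4: M₁..M₄: k=1: 0+2484+18·7·3=2862; k=2: 2898+2001+18·23·3=6141; k=3: 8323+0+18·29·3=9889 → min 2862 | M₂..M₅: k=2: 0+2760+7·23·11=4531; k=3: 4669+957+7·29·11=7859; k=4: 2484+0+7·3·11=2715 → min 2715.
Length 5: M₁..M₅: k=1: 0+2715+18·7·11=4101; k=2: 2898+2760+18·23·11=10212; k=3: 8323+957+18·29·11=15022; k=4: 2862+0+18·3·11=3456 → min 3456.
Optimal order: ((M₁ (M₂ (M₃ M₄))) M₅) with cost 3456.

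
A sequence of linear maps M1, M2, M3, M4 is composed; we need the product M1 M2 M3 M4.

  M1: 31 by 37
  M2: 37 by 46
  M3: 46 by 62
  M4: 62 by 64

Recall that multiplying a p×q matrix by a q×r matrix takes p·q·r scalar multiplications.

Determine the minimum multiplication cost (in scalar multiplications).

Adjacent pairs: M1M2 = 31·37·46 = 52762; M2M3 = 37·46·62 = 105524; M3M4 = 46·62·64 = 182528.
Length 3: M1..M3: k=1: 0+105524+31·37·62=176638; k=2: 52762+0+31·46·62=141174 → min 141174 | M2..M4: k=2: 0+182528+37·46·64=291456; k=3: 105524+0+37·62·64=252340 → min 252340.
Length 4: M1..M4: k=1: 0+252340+31·37·64=325748; k=2: 52762+182528+31·46·64=326554; k=3: 141174+0+31·62·64=264182 → min 264182.
Optimal order: (((M1 M2) M3) M4) with cost 264182.

264182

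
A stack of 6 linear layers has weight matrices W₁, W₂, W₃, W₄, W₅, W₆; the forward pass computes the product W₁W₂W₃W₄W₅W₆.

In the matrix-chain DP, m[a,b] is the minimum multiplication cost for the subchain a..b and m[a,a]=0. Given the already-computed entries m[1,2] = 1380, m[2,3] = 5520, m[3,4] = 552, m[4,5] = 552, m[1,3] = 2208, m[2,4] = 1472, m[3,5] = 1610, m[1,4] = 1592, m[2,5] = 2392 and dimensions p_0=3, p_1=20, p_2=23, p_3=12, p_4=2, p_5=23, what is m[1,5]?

m[1,5] = min over k∈[1,4] of m[1,k]+m[k+1,5]+p_{0}·p_k·p_{5}.
k=1: 0 + 2392 + 3·20·23 = 3772; k=2: 1380 + 1610 + 3·23·23 = 4577; k=3: 2208 + 552 + 3·12·23 = 3588; k=4: 1592 + 0 + 3·2·23 = 1730.
Minimum: 1730 at k=4.

1730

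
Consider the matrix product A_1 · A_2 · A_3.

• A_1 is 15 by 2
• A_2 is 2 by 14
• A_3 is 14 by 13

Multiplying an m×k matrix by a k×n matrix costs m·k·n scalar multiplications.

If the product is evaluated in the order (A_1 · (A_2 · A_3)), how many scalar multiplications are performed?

754

(A_2 · A_3): 2×14 by 14×13 → 2×13, cost 2·14·13 = 364
(A_1 · (A_2 · A_3)): 15×2 by 2×13 → 15×13, cost 15·2·13 = 390; cumulative 754
Total: 754 scalar multiplications.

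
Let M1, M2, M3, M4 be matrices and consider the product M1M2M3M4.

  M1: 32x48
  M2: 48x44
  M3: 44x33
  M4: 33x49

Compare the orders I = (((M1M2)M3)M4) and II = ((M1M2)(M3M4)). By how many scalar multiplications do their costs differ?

Order I = (((M1M2)M3)M4): (M1M2): 32×48 by 48×44 → 32×44, cost 32·48·44 = 67584; ((M1M2)M3): 32×44 by 44×33 → 32×33, cost 32·44·33 = 46464; cumulative 114048; (((M1M2)M3)M4): 32×33 by 33×49 → 32×49, cost 32·33·49 = 51744; cumulative 165792. Total 165792.
Order II = ((M1M2)(M3M4)): (M1M2): 32×48 by 48×44 → 32×44, cost 32·48·44 = 67584; (M3M4): 44×33 by 33×49 → 44×49, cost 44·33·49 = 71148; ((M1M2)(M3M4)): 32×44 by 44×49 → 32×49, cost 32·44·49 = 68992; cumulative 207724. Total 207724.
Difference: |165792 − 207724| = 41932.

41932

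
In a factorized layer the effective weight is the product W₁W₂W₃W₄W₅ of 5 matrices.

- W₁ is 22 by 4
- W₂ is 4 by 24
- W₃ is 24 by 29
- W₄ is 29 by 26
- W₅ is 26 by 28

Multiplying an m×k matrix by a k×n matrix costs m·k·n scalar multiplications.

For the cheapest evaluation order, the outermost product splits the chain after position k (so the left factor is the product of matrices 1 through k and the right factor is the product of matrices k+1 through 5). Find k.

1

Adjacent pairs: W₁W₂ = 22·4·24 = 2112; W₂W₃ = 4·24·29 = 2784; W₃W₄ = 24·29·26 = 18096; W₄W₅ = 29·26·28 = 21112.
Length 3: W₁..W₃: k=1: 0+2784+22·4·29=5336; k=2: 2112+0+22·24·29=17424 → min 5336 | W₂..W₄: k=2: 0+18096+4·24·26=20592; k=3: 2784+0+4·29·26=5800 → min 5800 | W₃..W₅: k=3: 0+21112+24·29·28=40600; k=4: 18096+0+24·26·28=35568 → min 35568.
Length 4: W₁..W₄: k=1: 0+5800+22·4·26=8088; k=2: 2112+18096+22·24·26=33936; k=3: 5336+0+22·29·26=21924 → min 8088 | W₂..W₅: k=2: 0+35568+4·24·28=38256; k=3: 2784+21112+4·29·28=27144; k=4: 5800+0+4·26·28=8712 → min 8712.
Top-level splits: k=1: (W₁..W₁)·(W₂..W₅) → 0+8712+22·4·28 = 11176; k=2: (W₁..W₂)·(W₃..W₅) → 2112+35568+22·24·28 = 52464; k=3: (W₁..W₃)·(W₄..W₅) → 5336+21112+22·29·28 = 44312; k=4: (W₁..W₄)·(W₅..W₅) → 8088+0+22·26·28 = 24104.
Best split is after W₁, i.e. k = 1.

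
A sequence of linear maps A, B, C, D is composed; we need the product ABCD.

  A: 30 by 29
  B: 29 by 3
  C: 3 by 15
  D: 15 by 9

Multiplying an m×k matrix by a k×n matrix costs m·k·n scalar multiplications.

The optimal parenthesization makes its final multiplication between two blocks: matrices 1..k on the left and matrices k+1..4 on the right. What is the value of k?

2

Adjacent pairs: AB = 30·29·3 = 2610; BC = 29·3·15 = 1305; CD = 3·15·9 = 405.
Length 3: A..C: k=1: 0+1305+30·29·15=14355; k=2: 2610+0+30·3·15=3960 → min 3960 | B..D: k=2: 0+405+29·3·9=1188; k=3: 1305+0+29·15·9=5220 → min 1188.
Top-level splits: k=1: (A..A)·(B..D) → 0+1188+30·29·9 = 9018; k=2: (A..B)·(C..D) → 2610+405+30·3·9 = 3825; k=3: (A..C)·(D..D) → 3960+0+30·15·9 = 8010.
Best split is after B, i.e. k = 2.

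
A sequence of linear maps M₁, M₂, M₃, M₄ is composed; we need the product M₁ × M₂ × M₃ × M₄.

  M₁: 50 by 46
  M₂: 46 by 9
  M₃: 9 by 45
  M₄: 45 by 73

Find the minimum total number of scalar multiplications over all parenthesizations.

Adjacent pairs: M₁M₂ = 50·46·9 = 20700; M₂M₃ = 46·9·45 = 18630; M₃M₄ = 9·45·73 = 29565.
Length 3: M₁..M₃: k=1: 0+18630+50·46·45=122130; k=2: 20700+0+50·9·45=40950 → min 40950 | M₂..M₄: k=2: 0+29565+46·9·73=59787; k=3: 18630+0+46·45·73=169740 → min 59787.
Length 4: M₁..M₄: k=1: 0+59787+50·46·73=227687; k=2: 20700+29565+50·9·73=83115; k=3: 40950+0+50·45·73=205200 → min 83115.
Optimal order: ((M₁ × M₂) × (M₃ × M₄)) with cost 83115.

83115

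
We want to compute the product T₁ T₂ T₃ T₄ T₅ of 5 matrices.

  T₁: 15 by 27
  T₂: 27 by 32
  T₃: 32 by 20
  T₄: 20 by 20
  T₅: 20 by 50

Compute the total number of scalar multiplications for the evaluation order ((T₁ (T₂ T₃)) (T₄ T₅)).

(T₂ T₃): 27×32 by 32×20 → 27×20, cost 27·32·20 = 17280
(T₁ (T₂ T₃)): 15×27 by 27×20 → 15×20, cost 15·27·20 = 8100; cumulative 25380
(T₄ T₅): 20×20 by 20×50 → 20×50, cost 20·20·50 = 20000
((T₁ (T₂ T₃)) (T₄ T₅)): 15×20 by 20×50 → 15×50, cost 15·20·50 = 15000; cumulative 60380
Total: 60380 scalar multiplications.

60380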